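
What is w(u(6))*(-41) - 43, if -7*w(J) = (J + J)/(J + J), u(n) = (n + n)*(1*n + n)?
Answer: -260/7 ≈ -37.143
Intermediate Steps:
u(n) = 4*n**2 (u(n) = (2*n)*(n + n) = (2*n)*(2*n) = 4*n**2)
w(J) = -1/7 (w(J) = -(J + J)/(7*(J + J)) = -2*J/(7*(2*J)) = -2*J*1/(2*J)/7 = -1/7*1 = -1/7)
w(u(6))*(-41) - 43 = -1/7*(-41) - 43 = 41/7 - 43 = -260/7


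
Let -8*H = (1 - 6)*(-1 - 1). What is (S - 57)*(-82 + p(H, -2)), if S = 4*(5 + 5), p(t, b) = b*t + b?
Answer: 2771/2 ≈ 1385.5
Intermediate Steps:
H = -5/4 (H = -(1 - 6)*(-1 - 1)/8 = -(-5)*(-2)/8 = -⅛*10 = -5/4 ≈ -1.2500)
p(t, b) = b + b*t
S = 40 (S = 4*10 = 40)
(S - 57)*(-82 + p(H, -2)) = (40 - 57)*(-82 - 2*(1 - 5/4)) = -17*(-82 - 2*(-¼)) = -17*(-82 + ½) = -17*(-163/2) = 2771/2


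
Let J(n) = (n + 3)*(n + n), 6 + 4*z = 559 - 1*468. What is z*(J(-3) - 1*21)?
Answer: -1785/4 ≈ -446.25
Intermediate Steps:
z = 85/4 (z = -3/2 + (559 - 1*468)/4 = -3/2 + (559 - 468)/4 = -3/2 + (1/4)*91 = -3/2 + 91/4 = 85/4 ≈ 21.250)
J(n) = 2*n*(3 + n) (J(n) = (3 + n)*(2*n) = 2*n*(3 + n))
z*(J(-3) - 1*21) = 85*(2*(-3)*(3 - 3) - 1*21)/4 = 85*(2*(-3)*0 - 21)/4 = 85*(0 - 21)/4 = (85/4)*(-21) = -1785/4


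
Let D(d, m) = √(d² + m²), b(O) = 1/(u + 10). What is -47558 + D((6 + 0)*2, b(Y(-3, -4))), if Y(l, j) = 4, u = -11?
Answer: -47558 + √145 ≈ -47546.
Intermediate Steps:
b(O) = -1 (b(O) = 1/(-11 + 10) = 1/(-1) = -1)
-47558 + D((6 + 0)*2, b(Y(-3, -4))) = -47558 + √(((6 + 0)*2)² + (-1)²) = -47558 + √((6*2)² + 1) = -47558 + √(12² + 1) = -47558 + √(144 + 1) = -47558 + √145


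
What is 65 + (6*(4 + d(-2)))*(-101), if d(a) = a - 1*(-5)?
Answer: -4177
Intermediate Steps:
d(a) = 5 + a (d(a) = a + 5 = 5 + a)
65 + (6*(4 + d(-2)))*(-101) = 65 + (6*(4 + (5 - 2)))*(-101) = 65 + (6*(4 + 3))*(-101) = 65 + (6*7)*(-101) = 65 + 42*(-101) = 65 - 4242 = -4177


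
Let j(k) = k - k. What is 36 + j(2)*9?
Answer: 36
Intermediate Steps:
j(k) = 0
36 + j(2)*9 = 36 + 0*9 = 36 + 0 = 36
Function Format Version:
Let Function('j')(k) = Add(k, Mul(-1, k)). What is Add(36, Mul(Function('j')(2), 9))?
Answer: 36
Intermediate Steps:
Function('j')(k) = 0
Add(36, Mul(Function('j')(2), 9)) = Add(36, Mul(0, 9)) = Add(36, 0) = 36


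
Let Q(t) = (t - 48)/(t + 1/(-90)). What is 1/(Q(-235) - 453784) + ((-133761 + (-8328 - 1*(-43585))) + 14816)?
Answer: -803234069303983/9597959914 ≈ -83688.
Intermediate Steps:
Q(t) = (-48 + t)/(-1/90 + t) (Q(t) = (-48 + t)/(t - 1/90) = (-48 + t)/(-1/90 + t))
1/(Q(-235) - 453784) + ((-133761 + (-8328 - 1*(-43585))) + 14816) = 1/(90*(-48 - 235)/(-1 + 90*(-235)) - 453784) + ((-133761 + (-8328 - 1*(-43585))) + 14816) = 1/(90*(-283)/(-1 - 21150) - 453784) + ((-133761 + (-8328 + 43585)) + 14816) = 1/(90*(-283)/(-21151) - 453784) + ((-133761 + 35257) + 14816) = 1/(90*(-1/21151)*(-283) - 453784) + (-98504 + 14816) = 1/(25470/21151 - 453784) - 83688 = 1/(-9597959914/21151) - 83688 = -21151/9597959914 - 83688 = -803234069303983/9597959914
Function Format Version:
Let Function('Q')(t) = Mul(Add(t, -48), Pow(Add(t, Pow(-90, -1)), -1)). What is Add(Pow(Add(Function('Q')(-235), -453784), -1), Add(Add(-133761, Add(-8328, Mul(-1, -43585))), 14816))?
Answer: Rational(-803234069303983, 9597959914) ≈ -83688.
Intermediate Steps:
Function('Q')(t) = Mul(Pow(Add(Rational(-1, 90), t), -1), Add(-48, t)) (Function('Q')(t) = Mul(Add(-48, t), Pow(Add(t, Rational(-1, 90)), -1)) = Mul(Add(-48, t), Pow(Add(Rational(-1, 90), t), -1)) = Mul(Pow(Add(Rational(-1, 90), t), -1), Add(-48, t)))
Add(Pow(Add(Function('Q')(-235), -453784), -1), Add(Add(-133761, Add(-8328, Mul(-1, -43585))), 14816)) = Add(Pow(Add(Mul(90, Pow(Add(-1, Mul(90, -235)), -1), Add(-48, -235)), -453784), -1), Add(Add(-133761, Add(-8328, Mul(-1, -43585))), 14816)) = Add(Pow(Add(Mul(90, Pow(Add(-1, -21150), -1), -283), -453784), -1), Add(Add(-133761, Add(-8328, 43585)), 14816)) = Add(Pow(Add(Mul(90, Pow(-21151, -1), -283), -453784), -1), Add(Add(-133761, 35257), 14816)) = Add(Pow(Add(Mul(90, Rational(-1, 21151), -283), -453784), -1), Add(-98504, 14816)) = Add(Pow(Add(Rational(25470, 21151), -453784), -1), -83688) = Add(Pow(Rational(-9597959914, 21151), -1), -83688) = Add(Rational(-21151, 9597959914), -83688) = Rational(-803234069303983, 9597959914)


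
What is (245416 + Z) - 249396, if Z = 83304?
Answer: 79324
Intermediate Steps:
(245416 + Z) - 249396 = (245416 + 83304) - 249396 = 328720 - 249396 = 79324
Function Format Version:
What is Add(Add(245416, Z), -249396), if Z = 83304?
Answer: 79324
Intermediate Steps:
Add(Add(245416, Z), -249396) = Add(Add(245416, 83304), -249396) = Add(328720, -249396) = 79324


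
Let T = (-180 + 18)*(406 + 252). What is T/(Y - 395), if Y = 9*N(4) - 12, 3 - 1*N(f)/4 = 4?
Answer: 106596/443 ≈ 240.62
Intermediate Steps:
N(f) = -4 (N(f) = 12 - 4*4 = 12 - 16 = -4)
T = -106596 (T = -162*658 = -106596)
Y = -48 (Y = 9*(-4) - 12 = -36 - 12 = -48)
T/(Y - 395) = -106596/(-48 - 395) = -106596/(-443) = -1/443*(-106596) = 106596/443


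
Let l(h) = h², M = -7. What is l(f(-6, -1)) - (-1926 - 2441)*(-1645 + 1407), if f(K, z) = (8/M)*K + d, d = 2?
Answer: -50924110/49 ≈ -1.0393e+6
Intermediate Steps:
f(K, z) = 2 - 8*K/7 (f(K, z) = (8/(-7))*K + 2 = (8*(-⅐))*K + 2 = -8*K/7 + 2 = 2 - 8*K/7)
l(f(-6, -1)) - (-1926 - 2441)*(-1645 + 1407) = (2 - 8/7*(-6))² - (-1926 - 2441)*(-1645 + 1407) = (2 + 48/7)² - (-4367)*(-238) = (62/7)² - 1*1039346 = 3844/49 - 1039346 = -50924110/49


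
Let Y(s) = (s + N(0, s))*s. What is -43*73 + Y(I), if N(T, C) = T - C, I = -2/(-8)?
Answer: -3139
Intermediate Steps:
I = ¼ (I = -2*(-⅛) = ¼ ≈ 0.25000)
Y(s) = 0 (Y(s) = (s + (0 - s))*s = (s - s)*s = 0*s = 0)
-43*73 + Y(I) = -43*73 + 0 = -3139 + 0 = -3139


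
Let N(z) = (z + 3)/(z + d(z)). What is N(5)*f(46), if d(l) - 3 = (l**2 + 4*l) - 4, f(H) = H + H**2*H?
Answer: 779056/49 ≈ 15899.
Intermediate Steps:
f(H) = H + H**3
d(l) = -1 + l**2 + 4*l (d(l) = 3 + ((l**2 + 4*l) - 4) = 3 + (-4 + l**2 + 4*l) = -1 + l**2 + 4*l)
N(z) = (3 + z)/(-1 + z**2 + 5*z) (N(z) = (z + 3)/(z + (-1 + z**2 + 4*z)) = (3 + z)/(-1 + z**2 + 5*z))
N(5)*f(46) = ((3 + 5)/(-1 + 5**2 + 5*5))*(46 + 46**3) = (8/(-1 + 25 + 25))*(46 + 97336) = (8/49)*97382 = 779056/49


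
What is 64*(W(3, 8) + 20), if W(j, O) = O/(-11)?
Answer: 13568/11 ≈ 1233.5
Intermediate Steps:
W(j, O) = -O/11 (W(j, O) = O*(-1/11) = -O/11)
64*(W(3, 8) + 20) = 64*(-1/11*8 + 20) = 64*(-8/11 + 20) = 64*(212/11) = 13568/11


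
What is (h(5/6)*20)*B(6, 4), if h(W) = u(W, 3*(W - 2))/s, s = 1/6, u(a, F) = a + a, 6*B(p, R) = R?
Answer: 400/3 ≈ 133.33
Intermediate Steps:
B(p, R) = R/6
u(a, F) = 2*a
s = ⅙ (s = 1*(⅙) = ⅙ ≈ 0.16667)
h(W) = 12*W (h(W) = (2*W)/(⅙) = (2*W)*6 = 12*W)
(h(5/6)*20)*B(6, 4) = ((12*(5/6))*20)*((⅙)*4) = ((12*(5*(⅙)))*20)*(⅔) = ((12*(⅚))*20)*(⅔) = (10*20)*(⅔) = 200*(⅔) = 400/3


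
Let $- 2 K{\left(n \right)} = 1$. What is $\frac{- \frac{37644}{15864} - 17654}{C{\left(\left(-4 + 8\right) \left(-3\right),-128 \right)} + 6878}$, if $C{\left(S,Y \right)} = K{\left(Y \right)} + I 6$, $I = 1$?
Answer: $- \frac{7780575}{3033329} \approx -2.565$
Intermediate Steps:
$K{\left(n \right)} = - \frac{1}{2}$ ($K{\left(n \right)} = \left(- \frac{1}{2}\right) 1 = - \frac{1}{2}$)
$C{\left(S,Y \right)} = \frac{11}{2}$ ($C{\left(S,Y \right)} = - \frac{1}{2} + 1 \cdot 6 = - \frac{1}{2} + 6 = \frac{11}{2}$)
$\frac{- \frac{37644}{15864} - 17654}{C{\left(\left(-4 + 8\right) \left(-3\right),-128 \right)} + 6878} = \frac{- \frac{37644}{15864} - 17654}{\frac{11}{2} + 6878} = \frac{\left(-37644\right) \frac{1}{15864} - 17654}{\frac{13767}{2}} = \left(- \frac{3137}{1322} - 17654\right) \frac{2}{13767} = \left(- \frac{23341725}{1322}\right) \frac{2}{13767} = - \frac{7780575}{3033329}$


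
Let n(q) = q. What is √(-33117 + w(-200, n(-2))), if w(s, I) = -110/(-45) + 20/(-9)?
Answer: I*√298051/3 ≈ 181.98*I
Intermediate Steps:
w(s, I) = 2/9 (w(s, I) = -110*(-1/45) + 20*(-⅑) = 22/9 - 20/9 = 2/9)
√(-33117 + w(-200, n(-2))) = √(-33117 + 2/9) = √(-298051/9) = I*√298051/3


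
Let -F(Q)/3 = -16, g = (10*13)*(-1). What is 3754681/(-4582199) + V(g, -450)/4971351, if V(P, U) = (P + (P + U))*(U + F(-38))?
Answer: -5785995301817/7593239860283 ≈ -0.76199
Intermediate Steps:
g = -130 (g = 130*(-1) = -130)
F(Q) = 48 (F(Q) = -3*(-16) = 48)
V(P, U) = (48 + U)*(U + 2*P) (V(P, U) = (P + (P + U))*(U + 48) = (U + 2*P)*(48 + U) = (48 + U)*(U + 2*P))
3754681/(-4582199) + V(g, -450)/4971351 = 3754681/(-4582199) + ((-450)² + 48*(-450) + 96*(-130) + 2*(-130)*(-450))/4971351 = 3754681*(-1/4582199) + (202500 - 21600 - 12480 + 117000)*(1/4971351) = -3754681/4582199 + 285420*(1/4971351) = -3754681/4582199 + 95140/1657117 = -5785995301817/7593239860283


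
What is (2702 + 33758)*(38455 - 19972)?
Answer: 673890180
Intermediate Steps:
(2702 + 33758)*(38455 - 19972) = 36460*18483 = 673890180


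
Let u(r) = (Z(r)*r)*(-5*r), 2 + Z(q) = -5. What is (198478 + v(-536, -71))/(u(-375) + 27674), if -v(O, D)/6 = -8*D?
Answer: 195070/4949549 ≈ 0.039412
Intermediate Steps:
Z(q) = -7 (Z(q) = -2 - 5 = -7)
v(O, D) = 48*D (v(O, D) = -(-48)*D = 48*D)
u(r) = 35*r² (u(r) = (-7*r)*(-5*r) = 35*r²)
(198478 + v(-536, -71))/(u(-375) + 27674) = (198478 + 48*(-71))/(35*(-375)² + 27674) = (198478 - 3408)/(35*140625 + 27674) = 195070/(4921875 + 27674) = 195070/4949549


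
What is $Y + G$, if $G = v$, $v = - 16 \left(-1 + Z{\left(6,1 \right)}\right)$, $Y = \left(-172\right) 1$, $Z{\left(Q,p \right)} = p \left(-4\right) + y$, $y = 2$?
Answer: $-124$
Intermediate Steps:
$Z{\left(Q,p \right)} = 2 - 4 p$ ($Z{\left(Q,p \right)} = p \left(-4\right) + 2 = - 4 p + 2 = 2 - 4 p$)
$Y = -172$
$v = 48$ ($v = - 16 \left(-1 + \left(2 - 4\right)\right) = - 16 \left(-1 - 2\right) = \left(-16\right) \left(-3\right) = 48$)
$G = 48$
$Y + G = -172 + 48 = -124$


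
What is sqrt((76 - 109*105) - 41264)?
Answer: I*sqrt(52633) ≈ 229.42*I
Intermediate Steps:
sqrt((76 - 109*105) - 41264) = sqrt((76 - 11445) - 41264) = sqrt(-11369 - 41264) = sqrt(-52633) = I*sqrt(52633)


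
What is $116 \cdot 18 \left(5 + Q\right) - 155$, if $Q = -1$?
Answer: $8197$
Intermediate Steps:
$116 \cdot 18 \left(5 + Q\right) - 155 = 116 \cdot 18 \left(5 - 1\right) - 155 = 116 \cdot 18 \cdot 4 - 155 = 116 \cdot 72 - 155 = 8352 - 155 = 8197$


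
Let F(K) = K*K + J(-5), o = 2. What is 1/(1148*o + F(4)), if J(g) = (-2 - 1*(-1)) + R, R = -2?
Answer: 1/2309 ≈ 0.00043309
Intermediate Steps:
J(g) = -3 (J(g) = (-2 - 1*(-1)) - 2 = (-2 + 1) - 2 = -1 - 2 = -3)
F(K) = -3 + K**2 (F(K) = K*K - 3 = K**2 - 3 = -3 + K**2)
1/(1148*o + F(4)) = 1/(1148*2 + (-3 + 4**2)) = 1/(2296 + (-3 + 16)) = 1/(2296 + 13) = 1/2309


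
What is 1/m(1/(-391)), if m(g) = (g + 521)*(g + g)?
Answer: -152881/407420 ≈ -0.37524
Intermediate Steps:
m(g) = 2*g*(521 + g) (m(g) = (521 + g)*(2*g) = 2*g*(521 + g))
1/m(1/(-391)) = 1/(2*(521 + 1/(-391))/(-391)) = 1/(2*(-1/391)*(521 - 1/391)) = 1/(2*(-1/391)*(203710/391)) = 1/(-407420/152881) = -152881/407420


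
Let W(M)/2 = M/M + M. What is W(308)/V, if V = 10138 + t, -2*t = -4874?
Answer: 618/12575 ≈ 0.049145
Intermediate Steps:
t = 2437 (t = -1/2*(-4874) = 2437)
W(M) = 2 + 2*M (W(M) = 2*(M/M + M) = 2*(1 + M) = 2 + 2*M)
V = 12575 (V = 10138 + 2437 = 12575)
W(308)/V = (2 + 2*308)/12575 = (2 + 616)*(1/12575) = 618*(1/12575) = 618/12575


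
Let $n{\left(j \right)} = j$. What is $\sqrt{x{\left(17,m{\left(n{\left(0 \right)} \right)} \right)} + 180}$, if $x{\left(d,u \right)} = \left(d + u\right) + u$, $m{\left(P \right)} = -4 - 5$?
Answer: $\sqrt{179} \approx 13.379$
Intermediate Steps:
$m{\left(P \right)} = -9$
$x{\left(d,u \right)} = d + 2 u$
$\sqrt{x{\left(17,m{\left(n{\left(0 \right)} \right)} \right)} + 180} = \sqrt{\left(17 + 2 \left(-9\right)\right) + 180} = \sqrt{\left(17 - 18\right) + 180} = \sqrt{-1 + 180} = \sqrt{179}$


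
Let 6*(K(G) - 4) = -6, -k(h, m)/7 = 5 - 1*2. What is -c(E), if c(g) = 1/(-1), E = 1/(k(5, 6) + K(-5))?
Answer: 1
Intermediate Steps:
k(h, m) = -21 (k(h, m) = -7*(5 - 1*2) = -7*(5 - 2) = -7*3 = -21)
K(G) = 3 (K(G) = 4 + (⅙)*(-6) = 4 - 1 = 3)
E = -1/18 (E = 1/(-21 + 3) = 1/(-18) = -1/18 ≈ -0.055556)
c(g) = -1
-c(E) = -1*(-1) = 1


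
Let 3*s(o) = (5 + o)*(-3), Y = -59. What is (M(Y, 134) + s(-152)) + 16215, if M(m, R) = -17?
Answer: 16345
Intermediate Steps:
s(o) = -5 - o (s(o) = ((5 + o)*(-3))/3 = (-15 - 3*o)/3 = -5 - o)
(M(Y, 134) + s(-152)) + 16215 = (-17 + (-5 - 1*(-152))) + 16215 = (-17 + (-5 + 152)) + 16215 = (-17 + 147) + 16215 = 130 + 16215 = 16345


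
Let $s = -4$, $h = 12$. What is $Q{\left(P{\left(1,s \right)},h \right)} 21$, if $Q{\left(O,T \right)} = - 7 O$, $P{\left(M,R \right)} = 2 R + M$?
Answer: $1029$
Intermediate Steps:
$P{\left(M,R \right)} = M + 2 R$
$Q{\left(P{\left(1,s \right)},h \right)} 21 = - 7 \left(1 + 2 \left(-4\right)\right) 21 = - 7 \left(1 - 8\right) 21 = \left(-7\right) \left(-7\right) 21 = 49 \cdot 21 = 1029$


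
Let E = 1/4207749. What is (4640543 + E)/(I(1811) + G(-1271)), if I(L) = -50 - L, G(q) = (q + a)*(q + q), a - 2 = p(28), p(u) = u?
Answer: 19526240167708/13266026944989 ≈ 1.4719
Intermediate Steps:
E = 1/4207749 ≈ 2.3766e-7
a = 30 (a = 2 + 28 = 30)
G(q) = 2*q*(30 + q) (G(q) = (q + 30)*(q + q) = (30 + q)*(2*q) = 2*q*(30 + q))
(4640543 + E)/(I(1811) + G(-1271)) = (4640543 + 1/4207749)/((-50 - 1*1811) + 2*(-1271)*(30 - 1271)) = 19526240167708/(4207749*((-50 - 1811) + 2*(-1271)*(-1241))) = 19526240167708/(4207749*(-1861 + 3154622)) = (19526240167708/4207749)/3152761 = (19526240167708/4207749)*(1/3152761) = 19526240167708/13266026944989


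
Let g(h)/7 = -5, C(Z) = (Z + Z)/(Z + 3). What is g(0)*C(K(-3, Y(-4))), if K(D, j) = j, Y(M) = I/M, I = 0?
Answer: 0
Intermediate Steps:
Y(M) = 0 (Y(M) = 0/M = 0)
C(Z) = 2*Z/(3 + Z) (C(Z) = (2*Z)/(3 + Z) = 2*Z/(3 + Z))
g(h) = -35 (g(h) = 7*(-5) = -35)
g(0)*C(K(-3, Y(-4))) = -70*0/(3 + 0) = -70*0/3 = -35*0 = 0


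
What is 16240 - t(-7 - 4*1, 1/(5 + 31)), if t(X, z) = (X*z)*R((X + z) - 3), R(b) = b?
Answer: 21041507/1296 ≈ 16236.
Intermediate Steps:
t(X, z) = X*z*(-3 + X + z) (t(X, z) = (X*z)*((X + z) - 3) = (X*z)*(-3 + X + z) = X*z*(-3 + X + z))
16240 - t(-7 - 4*1, 1/(5 + 31)) = 16240 - (-7 - 4*1)*(-3 + (-7 - 4*1) + 1/(5 + 31))/(5 + 31) = 16240 - (-7 - 4)*(-3 + (-7 - 4) + 1/36)/36 = 16240 - (-11)*(-3 - 11 + 1/36)/36 = 16240 - (-11)*(-503)/(36*36) = 16240 - 1*5533/1296 = 16240 - 5533/1296 = 21041507/1296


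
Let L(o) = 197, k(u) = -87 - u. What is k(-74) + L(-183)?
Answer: 184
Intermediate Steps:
k(-74) + L(-183) = (-87 - 1*(-74)) + 197 = (-87 + 74) + 197 = -13 + 197 = 184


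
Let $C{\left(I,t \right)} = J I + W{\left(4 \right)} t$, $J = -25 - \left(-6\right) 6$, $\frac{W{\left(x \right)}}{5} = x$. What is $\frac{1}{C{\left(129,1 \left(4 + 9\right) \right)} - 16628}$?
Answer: $- \frac{1}{14949} \approx -6.6894 \cdot 10^{-5}$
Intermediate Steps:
$W{\left(x \right)} = 5 x$
$J = 11$ ($J = -25 - -36 = -25 + 36 = 11$)
$C{\left(I,t \right)} = 11 I + 20 t$ ($C{\left(I,t \right)} = 11 I + 5 \cdot 4 t = 11 I + 20 t$)
$\frac{1}{C{\left(129,1 \left(4 + 9\right) \right)} - 16628} = \frac{1}{\left(11 \cdot 129 + 20 \cdot 1 \left(4 + 9\right)\right) - 16628} = \frac{1}{\left(1419 + 20 \cdot 1 \cdot 13\right) - 16628} = \frac{1}{\left(1419 + 20 \cdot 13\right) - 16628} = \frac{1}{\left(1419 + 260\right) - 16628} = \frac{1}{1679 - 16628} = \frac{1}{-14949} = - \frac{1}{14949}$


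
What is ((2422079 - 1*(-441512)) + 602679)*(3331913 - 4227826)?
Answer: -3105476354510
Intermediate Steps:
((2422079 - 1*(-441512)) + 602679)*(3331913 - 4227826) = ((2422079 + 441512) + 602679)*(-895913) = (2863591 + 602679)*(-895913) = 3466270*(-895913) = -3105476354510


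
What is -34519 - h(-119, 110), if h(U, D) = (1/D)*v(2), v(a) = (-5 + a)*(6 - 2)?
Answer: -1898539/55 ≈ -34519.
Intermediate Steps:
v(a) = -20 + 4*a (v(a) = (-5 + a)*4 = -20 + 4*a)
h(U, D) = -12/D (h(U, D) = (1/D)*(-20 + 4*2) = (-20 + 8)/D = -12/D)
-34519 - h(-119, 110) = -34519 - (-12)/110 = -34519 - 1*(-6/55) = -34519 + 6/55 = -1898539/55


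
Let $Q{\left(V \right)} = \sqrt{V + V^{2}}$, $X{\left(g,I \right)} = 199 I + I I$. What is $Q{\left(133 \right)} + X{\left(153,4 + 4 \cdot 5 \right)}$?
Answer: $5352 + \sqrt{17822} \approx 5485.5$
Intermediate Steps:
$X{\left(g,I \right)} = I^{2} + 199 I$ ($X{\left(g,I \right)} = 199 I + I^{2} = I^{2} + 199 I$)
$Q{\left(133 \right)} + X{\left(153,4 + 4 \cdot 5 \right)} = \sqrt{133 \left(1 + 133\right)} + \left(4 + 4 \cdot 5\right) \left(199 + \left(4 + 4 \cdot 5\right)\right) = \sqrt{133 \cdot 134} + \left(4 + 20\right) \left(199 + \left(4 + 20\right)\right) = \sqrt{17822} + 24 \left(199 + 24\right) = \sqrt{17822} + 24 \cdot 223 = \sqrt{17822} + 5352 = 5352 + \sqrt{17822}$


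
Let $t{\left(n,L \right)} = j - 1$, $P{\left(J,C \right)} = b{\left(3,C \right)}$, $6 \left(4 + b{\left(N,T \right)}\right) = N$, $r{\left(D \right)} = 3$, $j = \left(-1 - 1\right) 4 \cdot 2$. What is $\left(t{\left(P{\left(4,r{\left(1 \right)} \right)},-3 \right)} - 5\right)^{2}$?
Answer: $484$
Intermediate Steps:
$j = -16$ ($j = \left(-2\right) 8 = -16$)
$b{\left(N,T \right)} = -4 + \frac{N}{6}$
$P{\left(J,C \right)} = - \frac{7}{2}$ ($P{\left(J,C \right)} = -4 + \frac{1}{6} \cdot 3 = -4 + \frac{1}{2} = - \frac{7}{2}$)
$t{\left(n,L \right)} = -17$ ($t{\left(n,L \right)} = -16 - 1 = -17$)
$\left(t{\left(P{\left(4,r{\left(1 \right)} \right)},-3 \right)} - 5\right)^{2} = \left(-17 - 5\right)^{2} = \left(-22\right)^{2} = 484$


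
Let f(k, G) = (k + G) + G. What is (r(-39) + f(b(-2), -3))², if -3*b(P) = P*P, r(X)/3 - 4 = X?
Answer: 113569/9 ≈ 12619.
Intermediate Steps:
r(X) = 12 + 3*X
b(P) = -P²/3 (b(P) = -P*P/3 = -P²/3)
f(k, G) = k + 2*G (f(k, G) = (G + k) + G = k + 2*G)
(r(-39) + f(b(-2), -3))² = ((12 + 3*(-39)) + (-⅓*(-2)² + 2*(-3)))² = ((12 - 117) + (-⅓*4 - 6))² = (-105 + (-4/3 - 6))² = (-105 - 22/3)² = (-337/3)² = 113569/9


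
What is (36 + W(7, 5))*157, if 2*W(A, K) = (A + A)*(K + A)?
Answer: 18840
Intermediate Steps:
W(A, K) = A*(A + K) (W(A, K) = ((A + A)*(K + A))/2 = ((2*A)*(A + K))/2 = (2*A*(A + K))/2 = A*(A + K))
(36 + W(7, 5))*157 = (36 + 7*(7 + 5))*157 = (36 + 7*12)*157 = (36 + 84)*157 = 120*157 = 18840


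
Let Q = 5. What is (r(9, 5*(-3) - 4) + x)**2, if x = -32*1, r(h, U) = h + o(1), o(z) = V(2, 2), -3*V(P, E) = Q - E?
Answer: 576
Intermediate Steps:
V(P, E) = -5/3 + E/3 (V(P, E) = -(5 - E)/3 = -5/3 + E/3)
o(z) = -1 (o(z) = -5/3 + (1/3)*2 = -5/3 + 2/3 = -1)
r(h, U) = -1 + h (r(h, U) = h - 1 = -1 + h)
x = -32
(r(9, 5*(-3) - 4) + x)**2 = ((-1 + 9) - 32)**2 = (8 - 32)**2 = (-24)**2 = 576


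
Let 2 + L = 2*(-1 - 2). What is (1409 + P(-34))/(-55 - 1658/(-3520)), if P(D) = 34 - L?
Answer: -2553760/95971 ≈ -26.610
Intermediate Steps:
L = -8 (L = -2 + 2*(-1 - 2) = -2 + 2*(-3) = -2 - 6 = -8)
P(D) = 42 (P(D) = 34 - 1*(-8) = 34 + 8 = 42)
(1409 + P(-34))/(-55 - 1658/(-3520)) = (1409 + 42)/(-55 - 1658/(-3520)) = 1451/(-55 - 1658*(-1/3520)) = 1451/(-55 + 829/1760) = 1451/(-95971/1760) = 1451*(-1760/95971) = -2553760/95971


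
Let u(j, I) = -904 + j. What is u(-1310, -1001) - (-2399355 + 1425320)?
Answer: 971821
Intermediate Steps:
u(-1310, -1001) - (-2399355 + 1425320) = (-904 - 1310) - (-2399355 + 1425320) = -2214 - 1*(-974035) = -2214 + 974035 = 971821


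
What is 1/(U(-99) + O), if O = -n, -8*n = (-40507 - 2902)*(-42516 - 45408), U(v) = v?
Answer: 2/954173031 ≈ 2.0961e-9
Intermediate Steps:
n = -954173229/2 (n = -(-40507 - 2902)*(-42516 - 45408)/8 = -(-43409)*(-87924)/8 = -⅛*3816692916 = -954173229/2 ≈ -4.7709e+8)
O = 954173229/2 (O = -1*(-954173229/2) = 954173229/2 ≈ 4.7709e+8)
1/(U(-99) + O) = 1/(-99 + 954173229/2) = 1/(954173031/2) = 2/954173031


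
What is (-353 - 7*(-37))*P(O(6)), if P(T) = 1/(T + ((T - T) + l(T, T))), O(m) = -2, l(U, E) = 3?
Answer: -94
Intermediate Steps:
P(T) = 1/(3 + T) (P(T) = 1/(T + ((T - T) + 3)) = 1/(T + (0 + 3)) = 1/(T + 3) = 1/(3 + T))
(-353 - 7*(-37))*P(O(6)) = (-353 - 7*(-37))/(3 - 2) = (-353 + 259)/1 = -94*1 = -94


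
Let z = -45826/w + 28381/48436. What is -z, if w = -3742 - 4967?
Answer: -2466798265/421829124 ≈ -5.8479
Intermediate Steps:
w = -8709
z = 2466798265/421829124 (z = -45826/(-8709) + 28381/48436 = -45826*(-1/8709) + 28381*(1/48436) = 45826/8709 + 28381/48436 = 2466798265/421829124 ≈ 5.8479)
-z = -1*2466798265/421829124 = -2466798265/421829124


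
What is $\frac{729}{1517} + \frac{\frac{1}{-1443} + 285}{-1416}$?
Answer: $\frac{11698441}{41887404} \approx 0.27928$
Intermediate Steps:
$\frac{729}{1517} + \frac{\frac{1}{-1443} + 285}{-1416} = 729 \cdot \frac{1}{1517} + \left(- \frac{1}{1443} + 285\right) \left(- \frac{1}{1416}\right) = \frac{729}{1517} + \frac{411254}{1443} \left(- \frac{1}{1416}\right) = \frac{729}{1517} - \frac{205627}{1021644} = \frac{11698441}{41887404}$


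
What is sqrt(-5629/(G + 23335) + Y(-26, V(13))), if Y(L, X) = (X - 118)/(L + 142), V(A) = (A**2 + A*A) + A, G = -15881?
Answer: sqrt(58571150447)/216166 ≈ 1.1196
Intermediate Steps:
V(A) = A + 2*A**2 (V(A) = (A**2 + A**2) + A = 2*A**2 + A = A + 2*A**2)
Y(L, X) = (-118 + X)/(142 + L)
sqrt(-5629/(G + 23335) + Y(-26, V(13))) = sqrt(-5629/(-15881 + 23335) + (-118 + 13*(1 + 2*13))/(142 - 26)) = sqrt(-5629/7454 + (-118 + 13*(1 + 26))/116) = sqrt(-5629*1/7454 + (-118 + 13*27)/116) = sqrt(-5629/7454 + (-118 + 351)/116) = sqrt(-5629/7454 + (1/116)*233) = sqrt(-5629/7454 + 233/116) = sqrt(541909/432332) = sqrt(58571150447)/216166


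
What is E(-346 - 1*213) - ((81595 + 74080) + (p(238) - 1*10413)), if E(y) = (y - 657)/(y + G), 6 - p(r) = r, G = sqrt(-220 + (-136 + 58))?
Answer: -45361658626/312779 + 1216*I*sqrt(298)/312779 ≈ -1.4503e+5 + 0.067113*I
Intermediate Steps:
G = I*sqrt(298) (G = sqrt(-220 - 78) = sqrt(-298) = I*sqrt(298) ≈ 17.263*I)
p(r) = 6 - r
E(y) = (-657 + y)/(y + I*sqrt(298)) (E(y) = (y - 657)/(y + I*sqrt(298)) = (-657 + y)/(y + I*sqrt(298)))
E(-346 - 1*213) - ((81595 + 74080) + (p(238) - 1*10413)) = (-657 + (-346 - 1*213))/((-346 - 1*213) + I*sqrt(298)) - ((81595 + 74080) + ((6 - 1*238) - 1*10413)) = (-657 + (-346 - 213))/((-346 - 213) + I*sqrt(298)) - (155675 + ((6 - 238) - 10413)) = (-657 - 559)/(-559 + I*sqrt(298)) - (155675 + (-232 - 10413)) = -1216/(-559 + I*sqrt(298)) - (155675 - 10645) = -1216/(-559 + I*sqrt(298)) - 1*145030 = -1216/(-559 + I*sqrt(298)) - 145030 = -145030 - 1216/(-559 + I*sqrt(298))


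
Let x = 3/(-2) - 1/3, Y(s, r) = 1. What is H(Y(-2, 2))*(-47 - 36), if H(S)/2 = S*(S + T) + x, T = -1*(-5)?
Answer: -2075/3 ≈ -691.67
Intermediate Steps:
T = 5
x = -11/6 (x = 3*(-½) - 1*⅓ = -3/2 - ⅓ = -11/6 ≈ -1.8333)
H(S) = -11/3 + 2*S*(5 + S) (H(S) = 2*(S*(S + 5) - 11/6) = 2*(S*(5 + S) - 11/6) = 2*(-11/6 + S*(5 + S)) = -11/3 + 2*S*(5 + S))
H(Y(-2, 2))*(-47 - 36) = (-11/3 + 2*1² + 10*1)*(-47 - 36) = (-11/3 + 2*1 + 10)*(-83) = (-11/3 + 2 + 10)*(-83) = (25/3)*(-83) = -2075/3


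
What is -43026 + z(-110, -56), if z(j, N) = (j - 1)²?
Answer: -30705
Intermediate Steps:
z(j, N) = (-1 + j)²
-43026 + z(-110, -56) = -43026 + (-1 - 110)² = -43026 + (-111)² = -43026 + 12321 = -30705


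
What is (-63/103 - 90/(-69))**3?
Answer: 4419017721/13295209409 ≈ 0.33238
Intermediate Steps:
(-63/103 - 90/(-69))**3 = (-63*1/103 - 90*(-1/69))**3 = (-63/103 + 30/23)**3 = (1641/2369)**3 = 4419017721/13295209409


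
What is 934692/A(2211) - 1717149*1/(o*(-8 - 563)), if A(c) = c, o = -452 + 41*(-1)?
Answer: 7858241989/18860701 ≈ 416.65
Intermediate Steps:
o = -493 (o = -452 - 41 = -493)
934692/A(2211) - 1717149*1/(o*(-8 - 563)) = 934692/2211 - 1717149*(-1/(493*(-8 - 563))) = 934692*(1/2211) - 1717149/((-571*(-493))) = 28324/67 - 1717149/281503 = 7858241989/18860701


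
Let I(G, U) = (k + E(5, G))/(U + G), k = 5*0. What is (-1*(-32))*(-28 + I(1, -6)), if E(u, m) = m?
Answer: -4512/5 ≈ -902.40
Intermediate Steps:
k = 0
I(G, U) = G/(G + U) (I(G, U) = (0 + G)/(U + G) = G/(G + U))
(-1*(-32))*(-28 + I(1, -6)) = (-1*(-32))*(-28 + 1/(1 - 6)) = 32*(-28 + 1/(-5)) = 32*(-28 + 1*(-⅕)) = 32*(-28 - ⅕) = 32*(-141/5) = -4512/5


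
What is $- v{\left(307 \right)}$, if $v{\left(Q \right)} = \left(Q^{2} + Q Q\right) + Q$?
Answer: $-188805$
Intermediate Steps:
$v{\left(Q \right)} = Q + 2 Q^{2}$ ($v{\left(Q \right)} = \left(Q^{2} + Q^{2}\right) + Q = 2 Q^{2} + Q = Q + 2 Q^{2}$)
$- v{\left(307 \right)} = - 307 \left(1 + 2 \cdot 307\right) = - 307 \left(1 + 614\right) = - 307 \cdot 615 = \left(-1\right) 188805 = -188805$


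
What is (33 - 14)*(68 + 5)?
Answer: 1387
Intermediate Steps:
(33 - 14)*(68 + 5) = 19*73 = 1387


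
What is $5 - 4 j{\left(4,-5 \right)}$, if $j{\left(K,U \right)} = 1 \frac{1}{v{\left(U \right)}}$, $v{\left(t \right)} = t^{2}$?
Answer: $\frac{121}{25} \approx 4.84$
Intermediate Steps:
$j{\left(K,U \right)} = \frac{1}{U^{2}}$ ($j{\left(K,U \right)} = 1 \frac{1}{U^{2}} = \frac{1}{U^{2}}$)
$5 - 4 j{\left(4,-5 \right)} = 5 - \frac{4}{25} = \frac{121}{25}$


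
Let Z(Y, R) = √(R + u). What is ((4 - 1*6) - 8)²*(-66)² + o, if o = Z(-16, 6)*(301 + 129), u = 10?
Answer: 437320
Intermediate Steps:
Z(Y, R) = √(10 + R) (Z(Y, R) = √(R + 10) = √(10 + R))
o = 1720 (o = √(10 + 6)*(301 + 129) = √16*430 = 4*430 = 1720)
((4 - 1*6) - 8)²*(-66)² + o = ((4 - 1*6) - 8)²*(-66)² + 1720 = ((4 - 6) - 8)²*4356 + 1720 = (-2 - 8)²*4356 + 1720 = (-10)²*4356 + 1720 = 100*4356 + 1720 = 435600 + 1720 = 437320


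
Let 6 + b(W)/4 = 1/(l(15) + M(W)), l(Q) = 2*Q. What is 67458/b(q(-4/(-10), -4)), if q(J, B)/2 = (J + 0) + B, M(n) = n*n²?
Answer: -723588237/257561 ≈ -2809.4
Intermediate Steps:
M(n) = n³
q(J, B) = 2*B + 2*J (q(J, B) = 2*((J + 0) + B) = 2*(J + B) = 2*(B + J) = 2*B + 2*J)
b(W) = -24 + 4/(30 + W³) (b(W) = -24 + 4/(2*15 + W³) = -24 + 4/(30 + W³))
67458/b(q(-4/(-10), -4)) = 67458/((4*(-179 - 6*(2*(-4) + 2*(-4/(-10)))³)/(30 + (2*(-4) + 2*(-4/(-10)))³))) = 67458/((4*(-179 - 6*(-8 + 2*(-4*(-⅒)))³)/(30 + (-8 + 2*(-4*(-⅒)))³))) = 67458/((4*(-179 - 6*(-8 + 2*(⅖))³)/(30 + (-8 + 2*(⅖))³))) = 67458/((4*(-179 - 6*(-8 + ⅘)³)/(30 + (-8 + ⅘)³))) = 67458/((4*(-179 - 6*(-36/5)³)/(30 + (-36/5)³))) = 67458/((4*(-179 - 6*(-46656/125))/(30 - 46656/125))) = 67458/((4*(-179 + 279936/125)/(-42906/125))) = 67458/((4*(-125/42906)*(257561/125))) = 67458/(-515122/21453) = 67458*(-21453/515122) = -723588237/257561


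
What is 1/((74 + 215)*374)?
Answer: 1/108086 ≈ 9.2519e-6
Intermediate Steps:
1/((74 + 215)*374) = 1/(289*374) = 1/108086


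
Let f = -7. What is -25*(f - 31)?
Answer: 950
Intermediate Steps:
-25*(f - 31) = -25*(-7 - 31) = -25*(-38) = 950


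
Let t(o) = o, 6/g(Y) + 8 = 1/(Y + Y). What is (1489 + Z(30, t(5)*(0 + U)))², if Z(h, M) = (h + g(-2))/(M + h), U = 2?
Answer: 107414163081/48400 ≈ 2.2193e+6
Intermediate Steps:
g(Y) = 6/(-8 + 1/(2*Y)) (g(Y) = 6/(-8 + 1/(Y + Y)) = 6/(-8 + 1/(2*Y)))
Z(h, M) = (-8/11 + h)/(M + h) (Z(h, M) = (h - 12*(-2)/(-1 + 16*(-2)))/(M + h) = (h - 12*(-2)/(-1 - 32))/(M + h) = (h - 12*(-2)/(-33))/(M + h) = (h - 12*(-2)*(-1/33))/(M + h) = (h - 8/11)/(M + h) = (-8/11 + h)/(M + h))
(1489 + Z(30, t(5)*(0 + U)))² = (1489 + (-8/11 + 30)/(5*(0 + 2) + 30))² = (1489 + (322/11)/(5*2 + 30))² = (1489 + (322/11)/(10 + 30))² = (1489 + (322/11)/40)² = (1489 + (1/40)*(322/11))² = (1489 + 161/220)² = (327741/220)² = 107414163081/48400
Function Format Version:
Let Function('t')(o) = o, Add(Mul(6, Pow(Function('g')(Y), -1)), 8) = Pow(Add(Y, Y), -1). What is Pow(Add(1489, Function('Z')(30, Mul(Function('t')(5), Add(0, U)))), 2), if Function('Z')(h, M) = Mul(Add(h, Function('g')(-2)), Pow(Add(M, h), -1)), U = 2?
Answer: Rational(107414163081, 48400) ≈ 2.2193e+6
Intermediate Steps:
Function('g')(Y) = Mul(6, Pow(Add(-8, Mul(Rational(1, 2), Pow(Y, -1))), -1)) (Function('g')(Y) = Mul(6, Pow(Add(-8, Pow(Add(Y, Y), -1)), -1)) = Mul(6, Pow(Add(-8, Pow(Mul(2, Y), -1)), -1)) = Mul(6, Pow(Add(-8, Mul(Rational(1, 2), Pow(Y, -1))), -1)))
Function('Z')(h, M) = Mul(Pow(Add(M, h), -1), Add(Rational(-8, 11), h)) (Function('Z')(h, M) = Mul(Add(h, Mul(-12, -2, Pow(Add(-1, Mul(16, -2)), -1))), Pow(Add(M, h), -1)) = Mul(Add(h, Mul(-12, -2, Pow(Add(-1, -32), -1))), Pow(Add(M, h), -1)) = Mul(Add(h, Mul(-12, -2, Pow(-33, -1))), Pow(Add(M, h), -1)) = Mul(Add(h, Mul(-12, -2, Rational(-1, 33))), Pow(Add(M, h), -1)) = Mul(Add(h, Rational(-8, 11)), Pow(Add(M, h), -1)) = Mul(Add(Rational(-8, 11), h), Pow(Add(M, h), -1)) = Mul(Pow(Add(M, h), -1), Add(Rational(-8, 11), h)))
Pow(Add(1489, Function('Z')(30, Mul(Function('t')(5), Add(0, U)))), 2) = Pow(Add(1489, Mul(Pow(Add(Mul(5, Add(0, 2)), 30), -1), Add(Rational(-8, 11), 30))), 2) = Pow(Add(1489, Mul(Pow(Add(Mul(5, 2), 30), -1), Rational(322, 11))), 2) = Pow(Add(1489, Mul(Pow(Add(10, 30), -1), Rational(322, 11))), 2) = Pow(Add(1489, Mul(Pow(40, -1), Rational(322, 11))), 2) = Pow(Add(1489, Mul(Rational(1, 40), Rational(322, 11))), 2) = Pow(Add(1489, Rational(161, 220)), 2) = Pow(Rational(327741, 220), 2) = Rational(107414163081, 48400)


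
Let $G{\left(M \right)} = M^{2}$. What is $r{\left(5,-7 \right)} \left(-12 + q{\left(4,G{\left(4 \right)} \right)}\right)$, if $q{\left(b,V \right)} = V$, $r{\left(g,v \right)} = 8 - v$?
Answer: $60$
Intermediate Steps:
$r{\left(5,-7 \right)} \left(-12 + q{\left(4,G{\left(4 \right)} \right)}\right) = \left(8 - -7\right) \left(-12 + 4^{2}\right) = \left(8 + 7\right) \left(-12 + 16\right) = 15 \cdot 4 = 60$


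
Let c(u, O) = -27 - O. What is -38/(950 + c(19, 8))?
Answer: -38/915 ≈ -0.041530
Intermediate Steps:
-38/(950 + c(19, 8)) = -38/(950 + (-27 - 1*8)) = -38/(950 + (-27 - 8)) = -38/(950 - 35) = -38/915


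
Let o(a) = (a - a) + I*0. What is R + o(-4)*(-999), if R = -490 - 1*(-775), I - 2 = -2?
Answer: 285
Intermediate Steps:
I = 0 (I = 2 - 2 = 0)
o(a) = 0 (o(a) = (a - a) + 0*0 = 0 + 0 = 0)
R = 285 (R = -490 + 775 = 285)
R + o(-4)*(-999) = 285 + 0*(-999) = 285 + 0 = 285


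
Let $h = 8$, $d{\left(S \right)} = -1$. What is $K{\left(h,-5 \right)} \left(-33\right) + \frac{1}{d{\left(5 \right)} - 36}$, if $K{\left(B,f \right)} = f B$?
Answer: $\frac{48839}{37} \approx 1320.0$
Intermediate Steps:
$K{\left(B,f \right)} = B f$
$K{\left(h,-5 \right)} \left(-33\right) + \frac{1}{d{\left(5 \right)} - 36} = 8 \left(-5\right) \left(-33\right) + \frac{1}{-1 - 36} = \left(-40\right) \left(-33\right) + \frac{1}{-37} = 1320 - \frac{1}{37} = \frac{48839}{37}$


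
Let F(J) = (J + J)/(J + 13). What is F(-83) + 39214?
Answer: 1372573/35 ≈ 39216.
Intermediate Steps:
F(J) = 2*J/(13 + J) (F(J) = (2*J)/(13 + J) = 2*J/(13 + J))
F(-83) + 39214 = 2*(-83)/(13 - 83) + 39214 = 2*(-83)/(-70) + 39214 = 2*(-83)*(-1/70) + 39214 = 83/35 + 39214 = 1372573/35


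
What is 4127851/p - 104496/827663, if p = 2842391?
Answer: 3119451052277/2352541862233 ≈ 1.3260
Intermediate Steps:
4127851/p - 104496/827663 = 4127851/2842391 - 104496/827663 = 3119451052277/2352541862233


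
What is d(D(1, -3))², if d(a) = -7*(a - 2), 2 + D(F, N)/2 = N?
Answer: 7056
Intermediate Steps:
D(F, N) = -4 + 2*N
d(a) = 14 - 7*a (d(a) = -7*(-2 + a) = 14 - 7*a)
d(D(1, -3))² = (14 - 7*(-4 + 2*(-3)))² = (14 - 7*(-4 - 6))² = (14 - 7*(-10))² = (14 + 70)² = 84² = 7056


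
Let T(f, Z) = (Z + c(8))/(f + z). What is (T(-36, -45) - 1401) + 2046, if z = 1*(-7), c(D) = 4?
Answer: 27776/43 ≈ 645.95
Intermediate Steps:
z = -7
T(f, Z) = (4 + Z)/(-7 + f) (T(f, Z) = (Z + 4)/(f - 7) = (4 + Z)/(-7 + f))
(T(-36, -45) - 1401) + 2046 = ((4 - 45)/(-7 - 36) - 1401) + 2046 = (-41/(-43) - 1401) + 2046 = (-1/43*(-41) - 1401) + 2046 = (41/43 - 1401) + 2046 = -60202/43 + 2046 = 27776/43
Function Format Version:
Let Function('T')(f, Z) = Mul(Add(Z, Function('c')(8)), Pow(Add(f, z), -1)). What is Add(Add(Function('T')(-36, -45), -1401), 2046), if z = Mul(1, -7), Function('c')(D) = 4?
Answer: Rational(27776, 43) ≈ 645.95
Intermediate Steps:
z = -7
Function('T')(f, Z) = Mul(Pow(Add(-7, f), -1), Add(4, Z)) (Function('T')(f, Z) = Mul(Add(Z, 4), Pow(Add(f, -7), -1)) = Mul(Add(4, Z), Pow(Add(-7, f), -1)) = Mul(Pow(Add(-7, f), -1), Add(4, Z)))
Add(Add(Function('T')(-36, -45), -1401), 2046) = Add(Add(Mul(Pow(Add(-7, -36), -1), Add(4, -45)), -1401), 2046) = Add(Add(Mul(Pow(-43, -1), -41), -1401), 2046) = Add(Add(Mul(Rational(-1, 43), -41), -1401), 2046) = Add(Add(Rational(41, 43), -1401), 2046) = Add(Rational(-60202, 43), 2046) = Rational(27776, 43)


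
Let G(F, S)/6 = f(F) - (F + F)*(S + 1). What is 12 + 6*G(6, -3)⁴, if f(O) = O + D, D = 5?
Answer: 11668860012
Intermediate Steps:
f(O) = 5 + O (f(O) = O + 5 = 5 + O)
G(F, S) = 30 + 6*F - 12*F*(1 + S) (G(F, S) = 6*((5 + F) - (F + F)*(S + 1)) = 6*((5 + F) - 2*F*(1 + S)) = 6*(5 + F - 2*F*(1 + S)) = 30 + 6*F - 12*F*(1 + S))
12 + 6*G(6, -3)⁴ = 12 + 6*(30 - 6*6 - 12*6*(-3))⁴ = 12 + 6*(30 - 36 + 216)⁴ = 12 + 6*210⁴ = 12 + 6*1944810000 = 12 + 11668860000 = 11668860012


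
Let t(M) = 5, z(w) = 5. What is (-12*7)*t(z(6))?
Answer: -420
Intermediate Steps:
(-12*7)*t(z(6)) = -12*7*5 = -84*5 = -420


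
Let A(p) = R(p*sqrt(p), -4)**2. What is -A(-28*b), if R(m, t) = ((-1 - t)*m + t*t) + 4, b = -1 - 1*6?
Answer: -68095504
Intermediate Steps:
b = -7 (b = -1 - 6 = -7)
R(m, t) = 4 + t**2 + m*(-1 - t) (R(m, t) = (m*(-1 - t) + t**2) + 4 = (t**2 + m*(-1 - t)) + 4 = 4 + t**2 + m*(-1 - t))
A(p) = (20 + 3*p**(3/2))**2 (A(p) = (4 + (-4)**2 - p*sqrt(p) - 1*p*sqrt(p)*(-4))**2 = (4 + 16 - p**(3/2) - 1*p**(3/2)*(-4))**2 = (4 + 16 - p**(3/2) + 4*p**(3/2))**2 = (20 + 3*p**(3/2))**2)
-A(-28*b) = -(20 + 3*(-28*(-7))**(3/2))**2 = -(20 + 3*196**(3/2))**2 = -(20 + 3*2744)**2 = -(20 + 8232)**2 = -1*8252**2 = -1*68095504 = -68095504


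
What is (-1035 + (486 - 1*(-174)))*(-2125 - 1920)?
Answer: 1516875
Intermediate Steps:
(-1035 + (486 - 1*(-174)))*(-2125 - 1920) = (-1035 + (486 + 174))*(-4045) = (-1035 + 660)*(-4045) = -375*(-4045) = 1516875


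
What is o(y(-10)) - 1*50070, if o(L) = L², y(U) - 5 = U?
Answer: -50045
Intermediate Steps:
y(U) = 5 + U
o(y(-10)) - 1*50070 = (5 - 10)² - 1*50070 = (-5)² - 50070 = 25 - 50070 = -50045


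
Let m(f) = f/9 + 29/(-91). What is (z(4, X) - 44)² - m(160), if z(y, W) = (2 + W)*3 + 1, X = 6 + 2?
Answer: 124112/819 ≈ 151.54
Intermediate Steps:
X = 8
z(y, W) = 7 + 3*W (z(y, W) = (6 + 3*W) + 1 = 7 + 3*W)
m(f) = -29/91 + f/9 (m(f) = f*(⅑) + 29*(-1/91) = f/9 - 29/91 = -29/91 + f/9)
(z(4, X) - 44)² - m(160) = ((7 + 3*8) - 44)² - (-29/91 + (⅑)*160) = ((7 + 24) - 44)² - (-29/91 + 160/9) = (31 - 44)² - 1*14299/819 = (-13)² - 14299/819 = 169 - 14299/819 = 124112/819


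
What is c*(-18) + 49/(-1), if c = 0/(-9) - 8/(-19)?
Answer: -1075/19 ≈ -56.579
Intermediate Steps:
c = 8/19 (c = 0*(-⅑) - 8*(-1/19) = 0 + 8/19 = 8/19 ≈ 0.42105)
c*(-18) + 49/(-1) = (8/19)*(-18) + 49/(-1) = -144/19 + 49*(-1) = -144/19 - 49 = -1075/19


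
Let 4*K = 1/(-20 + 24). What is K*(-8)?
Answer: -½ ≈ -0.50000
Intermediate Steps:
K = 1/16 (K = 1/(4*(-20 + 24)) = (¼)/4 = (¼)*(¼) = 1/16 ≈ 0.062500)
K*(-8) = (1/16)*(-8) = -½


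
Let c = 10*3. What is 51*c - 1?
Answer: 1529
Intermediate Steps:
c = 30
51*c - 1 = 51*30 - 1 = 1530 - 1 = 1529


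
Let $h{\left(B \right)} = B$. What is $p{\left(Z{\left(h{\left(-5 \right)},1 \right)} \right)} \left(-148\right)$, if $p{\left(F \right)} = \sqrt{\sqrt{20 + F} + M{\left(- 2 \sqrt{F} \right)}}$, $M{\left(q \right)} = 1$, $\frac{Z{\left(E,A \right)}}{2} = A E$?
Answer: $- 148 \sqrt{1 + \sqrt{10}} \approx -301.94$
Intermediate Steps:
$Z{\left(E,A \right)} = 2 A E$
$p{\left(F \right)} = \sqrt{1 + \sqrt{20 + F}}$ ($p{\left(F \right)} = \sqrt{\sqrt{20 + F} + 1} = \sqrt{1 + \sqrt{20 + F}}$)
$p{\left(Z{\left(h{\left(-5 \right)},1 \right)} \right)} \left(-148\right) = \sqrt{1 + \sqrt{20 + 2 \cdot 1 \left(-5\right)}} \left(-148\right) = \sqrt{1 + \sqrt{20 - 10}} \left(-148\right) = \sqrt{1 + \sqrt{10}} \left(-148\right) = - 148 \sqrt{1 + \sqrt{10}}$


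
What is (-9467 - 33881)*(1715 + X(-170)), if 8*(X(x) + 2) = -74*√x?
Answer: -74255124 + 400969*I*√170 ≈ -7.4255e+7 + 5.228e+6*I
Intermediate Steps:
X(x) = -2 - 37*√x/4 (X(x) = -2 + (-74*√x)/8 = -2 - 37*√x/4)
(-9467 - 33881)*(1715 + X(-170)) = (-9467 - 33881)*(1715 + (-2 - 37*I*√170/4)) = -43348*(1715 + (-2 - 37*I*√170/4)) = -43348*(1713 - 37*I*√170/4) = -74255124 + 400969*I*√170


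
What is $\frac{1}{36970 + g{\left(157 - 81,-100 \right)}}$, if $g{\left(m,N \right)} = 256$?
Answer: $\frac{1}{37226} \approx 2.6863 \cdot 10^{-5}$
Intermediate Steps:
$\frac{1}{36970 + g{\left(157 - 81,-100 \right)}} = \frac{1}{36970 + 256} = \frac{1}{37226}$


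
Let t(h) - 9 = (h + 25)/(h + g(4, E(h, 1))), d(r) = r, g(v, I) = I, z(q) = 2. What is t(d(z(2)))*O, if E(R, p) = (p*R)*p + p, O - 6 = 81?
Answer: 6264/5 ≈ 1252.8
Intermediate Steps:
O = 87 (O = 6 + 81 = 87)
E(R, p) = p + R*p² (E(R, p) = (R*p)*p + p = R*p² + p = p + R*p²)
t(h) = 9 + (25 + h)/(1 + 2*h) (t(h) = 9 + (h + 25)/(h + 1*(1 + h*1)) = 9 + (25 + h)/(h + 1*(1 + h)) = 9 + (25 + h)/(h + (1 + h)) = 9 + (25 + h)/(1 + 2*h))
t(d(z(2)))*O = ((34 + 19*2)/(1 + 2*2))*87 = ((34 + 38)/(1 + 4))*87 = (72/5)*87 = 6264/5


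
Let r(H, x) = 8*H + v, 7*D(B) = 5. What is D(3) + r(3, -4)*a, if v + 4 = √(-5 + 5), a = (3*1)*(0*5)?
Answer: 5/7 ≈ 0.71429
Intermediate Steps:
a = 0 (a = 3*0 = 0)
v = -4 (v = -4 + √(-5 + 5) = -4 + √0 = -4 + 0 = -4)
D(B) = 5/7 (D(B) = (⅐)*5 = 5/7)
r(H, x) = -4 + 8*H (r(H, x) = 8*H - 4 = -4 + 8*H)
D(3) + r(3, -4)*a = 5/7 + (-4 + 8*3)*0 = 5/7 + (-4 + 24)*0 = 5/7 + 20*0 = 5/7 + 0 = 5/7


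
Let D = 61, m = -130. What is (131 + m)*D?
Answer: 61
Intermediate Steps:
(131 + m)*D = (131 - 130)*61 = 1*61 = 61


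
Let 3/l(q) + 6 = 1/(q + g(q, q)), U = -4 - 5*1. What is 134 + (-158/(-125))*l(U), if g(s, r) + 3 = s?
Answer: 2117296/15875 ≈ 133.37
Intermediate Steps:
g(s, r) = -3 + s
U = -9 (U = -4 - 5 = -9)
l(q) = 3/(-6 + 1/(-3 + 2*q)) (l(q) = 3/(-6 + 1/(q + (-3 + q))) = 3/(-6 + 1/(-3 + 2*q)))
134 + (-158/(-125))*l(U) = 134 + (-158/(-125))*(3*(3 - 2*(-9))/(-19 + 12*(-9))) = 134 + (-158*(-1/125))*(3*(3 + 18)/(-19 - 108)) = 134 + 158*(3*21/(-127))/125 = 134 + 158*(3*(-1/127)*21)/125 = 134 + (158/125)*(-63/127) = 134 - 9954/15875 = 2117296/15875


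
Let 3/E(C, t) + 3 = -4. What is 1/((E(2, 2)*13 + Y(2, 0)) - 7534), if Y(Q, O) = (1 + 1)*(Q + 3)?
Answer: -7/52707 ≈ -0.00013281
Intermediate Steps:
E(C, t) = -3/7 (E(C, t) = 3/(-3 - 4) = 3/(-7) = 3*(-⅐) = -3/7)
Y(Q, O) = 6 + 2*Q (Y(Q, O) = 2*(3 + Q) = 6 + 2*Q)
1/((E(2, 2)*13 + Y(2, 0)) - 7534) = 1/((-3/7*13 + (6 + 2*2)) - 7534) = 1/((-39/7 + (6 + 4)) - 7534) = 1/((-39/7 + 10) - 7534) = 1/(31/7 - 7534) = 1/(-52707/7) = -7/52707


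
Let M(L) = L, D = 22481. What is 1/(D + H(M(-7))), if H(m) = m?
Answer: 1/22474 ≈ 4.4496e-5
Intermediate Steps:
1/(D + H(M(-7))) = 1/(22481 - 7) = 1/22474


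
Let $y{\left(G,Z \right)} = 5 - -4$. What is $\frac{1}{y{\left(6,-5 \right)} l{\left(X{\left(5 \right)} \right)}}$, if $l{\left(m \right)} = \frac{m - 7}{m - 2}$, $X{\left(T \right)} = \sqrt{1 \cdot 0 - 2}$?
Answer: $\frac{16}{459} - \frac{5 i \sqrt{2}}{459} \approx 0.034858 - 0.015405 i$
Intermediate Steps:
$y{\left(G,Z \right)} = 9$ ($y{\left(G,Z \right)} = 5 + 4 = 9$)
$X{\left(T \right)} = i \sqrt{2}$ ($X{\left(T \right)} = \sqrt{0 - 2} = \sqrt{-2} = i \sqrt{2}$)
$l{\left(m \right)} = \frac{-7 + m}{-2 + m}$
$\frac{1}{y{\left(6,-5 \right)} l{\left(X{\left(5 \right)} \right)}} = \frac{1}{9 \frac{-7 + i \sqrt{2}}{-2 + i \sqrt{2}}} = \frac{1}{9 \frac{1}{-2 + i \sqrt{2}} \left(-7 + i \sqrt{2}\right)} = \frac{-2 + i \sqrt{2}}{9 \left(-7 + i \sqrt{2}\right)}$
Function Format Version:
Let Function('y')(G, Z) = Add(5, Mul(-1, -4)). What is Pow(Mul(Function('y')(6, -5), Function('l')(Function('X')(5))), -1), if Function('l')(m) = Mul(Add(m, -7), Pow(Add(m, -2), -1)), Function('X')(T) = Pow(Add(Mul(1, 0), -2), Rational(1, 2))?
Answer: Add(Rational(16, 459), Mul(Rational(-5, 459), I, Pow(2, Rational(1, 2)))) ≈ Add(0.034858, Mul(-0.015405, I))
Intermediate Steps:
Function('y')(G, Z) = 9 (Function('y')(G, Z) = Add(5, 4) = 9)
Function('X')(T) = Mul(I, Pow(2, Rational(1, 2))) (Function('X')(T) = Pow(Add(0, -2), Rational(1, 2)) = Pow(-2, Rational(1, 2)) = Mul(I, Pow(2, Rational(1, 2))))
Function('l')(m) = Mul(Pow(Add(-2, m), -1), Add(-7, m)) (Function('l')(m) = Mul(Add(-7, m), Pow(Add(-2, m), -1)) = Mul(Pow(Add(-2, m), -1), Add(-7, m)))
Pow(Mul(Function('y')(6, -5), Function('l')(Function('X')(5))), -1) = Pow(Mul(9, Mul(Pow(Add(-2, Mul(I, Pow(2, Rational(1, 2)))), -1), Add(-7, Mul(I, Pow(2, Rational(1, 2)))))), -1) = Pow(Mul(9, Pow(Add(-2, Mul(I, Pow(2, Rational(1, 2)))), -1), Add(-7, Mul(I, Pow(2, Rational(1, 2))))), -1) = Mul(Rational(1, 9), Pow(Add(-7, Mul(I, Pow(2, Rational(1, 2)))), -1), Add(-2, Mul(I, Pow(2, Rational(1, 2)))))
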